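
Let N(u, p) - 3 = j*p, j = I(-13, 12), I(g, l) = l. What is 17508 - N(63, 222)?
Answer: 14841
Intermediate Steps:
j = 12
N(u, p) = 3 + 12*p
17508 - N(63, 222) = 17508 - (3 + 12*222) = 17508 - (3 + 2664) = 17508 - 1*2667 = 17508 - 2667 = 14841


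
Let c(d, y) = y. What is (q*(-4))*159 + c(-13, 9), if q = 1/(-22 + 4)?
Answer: 133/3 ≈ 44.333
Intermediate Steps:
q = -1/18 (q = 1/(-18) = -1/18 ≈ -0.055556)
(q*(-4))*159 + c(-13, 9) = -1/18*(-4)*159 + 9 = (2/9)*159 + 9 = 106/3 + 9 = 133/3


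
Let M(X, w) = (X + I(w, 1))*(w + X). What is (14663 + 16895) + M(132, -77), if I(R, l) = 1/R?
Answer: 271721/7 ≈ 38817.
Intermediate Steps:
M(X, w) = (X + w)*(X + 1/w) (M(X, w) = (X + 1/w)*(w + X) = (X + 1/w)*(X + w) = (X + w)*(X + 1/w))
(14663 + 16895) + M(132, -77) = (14663 + 16895) + (1 + 132² + 132*(-77) + 132/(-77)) = 31558 + (1 + 17424 - 10164 + 132*(-1/77)) = 31558 + (1 + 17424 - 10164 - 12/7) = 31558 + 50815/7 = 271721/7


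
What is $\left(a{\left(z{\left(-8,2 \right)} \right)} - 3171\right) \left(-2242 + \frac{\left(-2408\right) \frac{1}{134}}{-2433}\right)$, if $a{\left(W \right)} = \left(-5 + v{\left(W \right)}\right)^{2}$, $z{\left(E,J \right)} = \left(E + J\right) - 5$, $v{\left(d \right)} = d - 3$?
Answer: $\frac{1026969176980}{163011} \approx 6.3 \cdot 10^{6}$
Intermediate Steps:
$v{\left(d \right)} = -3 + d$
$z{\left(E,J \right)} = -5 + E + J$
$a{\left(W \right)} = \left(-8 + W\right)^{2}$ ($a{\left(W \right)} = \left(-5 + \left(-3 + W\right)\right)^{2} = \left(-8 + W\right)^{2}$)
$\left(a{\left(z{\left(-8,2 \right)} \right)} - 3171\right) \left(-2242 + \frac{\left(-2408\right) \frac{1}{134}}{-2433}\right) = \left(\left(-8 - 11\right)^{2} - 3171\right) \left(-2242 + \frac{\left(-2408\right) \frac{1}{134}}{-2433}\right) = \left(\left(-8 - 11\right)^{2} - 3171\right) \left(-2242 + \left(-2408\right) \frac{1}{134} \left(- \frac{1}{2433}\right)\right) = \left(\left(-19\right)^{2} - 3171\right) \left(-2242 - - \frac{1204}{163011}\right) = \left(361 - 3171\right) \left(-2242 + \frac{1204}{163011}\right) = \left(-2810\right) \left(- \frac{365469458}{163011}\right) = \frac{1026969176980}{163011}$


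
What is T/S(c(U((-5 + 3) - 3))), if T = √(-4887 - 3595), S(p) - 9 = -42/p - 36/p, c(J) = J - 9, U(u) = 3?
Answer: I*√8482/22 ≈ 4.1863*I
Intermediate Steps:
c(J) = -9 + J
S(p) = 9 - 78/p (S(p) = 9 + (-42/p - 36/p) = 9 - 78/p)
T = I*√8482 (T = √(-8482) = I*√8482 ≈ 92.098*I)
T/S(c(U((-5 + 3) - 3))) = (I*√8482)/(9 - 78/(-9 + 3)) = (I*√8482)/(9 - 78/(-6)) = (I*√8482)/(9 - 78*(-⅙)) = (I*√8482)/(9 + 13) = (I*√8482)/22 = (I*√8482)*(1/22) = I*√8482/22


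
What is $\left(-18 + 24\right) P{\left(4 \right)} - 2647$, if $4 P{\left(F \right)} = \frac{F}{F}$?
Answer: $- \frac{5291}{2} \approx -2645.5$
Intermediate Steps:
$P{\left(F \right)} = \frac{1}{4}$ ($P{\left(F \right)} = \frac{F \frac{1}{F}}{4} = \frac{1}{4} \cdot 1 = \frac{1}{4}$)
$\left(-18 + 24\right) P{\left(4 \right)} - 2647 = \left(-18 + 24\right) \frac{1}{4} - 2647 = 6 \cdot \frac{1}{4} - 2647 = \frac{3}{2} - 2647 = - \frac{5291}{2}$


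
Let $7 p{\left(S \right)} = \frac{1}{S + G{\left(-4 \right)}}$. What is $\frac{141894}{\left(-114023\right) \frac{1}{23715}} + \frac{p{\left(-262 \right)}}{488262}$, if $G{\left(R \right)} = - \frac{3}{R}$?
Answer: $- \frac{858472487119900528}{29089193718585} \approx -29512.0$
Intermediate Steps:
$p{\left(S \right)} = \frac{1}{7 \left(\frac{3}{4} + S\right)}$ ($p{\left(S \right)} = \frac{1}{7 \left(S - \frac{3}{-4}\right)} = \frac{1}{7 \left(S - - \frac{3}{4}\right)} = \frac{1}{7 \left(S + \frac{3}{4}\right)} = \frac{1}{7 \left(\frac{3}{4} + S\right)}$)
$\frac{141894}{\left(-114023\right) \frac{1}{23715}} + \frac{p{\left(-262 \right)}}{488262} = \frac{141894}{\left(-114023\right) \frac{1}{23715}} + \frac{\frac{4}{7} \frac{1}{3 + 4 \left(-262\right)}}{488262} = \frac{141894}{\left(-114023\right) \frac{1}{23715}} + \frac{4}{7 \left(3 - 1048\right)} \frac{1}{488262} = \frac{141894}{- \frac{114023}{23715}} + \frac{4}{7 \left(-1045\right)} \frac{1}{488262} = 141894 \left(- \frac{23715}{114023}\right) + \frac{4}{7} \left(- \frac{1}{1045}\right) \frac{1}{488262} = - \frac{3365016210}{114023} - \frac{2}{1785818265} = - \frac{858472487119900528}{29089193718585}$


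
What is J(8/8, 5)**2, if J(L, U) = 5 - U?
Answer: 0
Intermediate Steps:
J(8/8, 5)**2 = (5 - 1*5)**2 = (5 - 5)**2 = 0**2 = 0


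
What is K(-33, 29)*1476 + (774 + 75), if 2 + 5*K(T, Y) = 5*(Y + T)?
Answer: -28227/5 ≈ -5645.4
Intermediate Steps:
K(T, Y) = -⅖ + T + Y (K(T, Y) = -⅖ + (5*(Y + T))/5 = -⅖ + (5*(T + Y))/5 = -⅖ + (5*T + 5*Y)/5 = -⅖ + (T + Y) = -⅖ + T + Y)
K(-33, 29)*1476 + (774 + 75) = (-⅖ - 33 + 29)*1476 + (774 + 75) = -22/5*1476 + 849 = -32472/5 + 849 = -28227/5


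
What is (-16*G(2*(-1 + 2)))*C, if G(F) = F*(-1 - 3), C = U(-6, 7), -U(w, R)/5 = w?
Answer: 3840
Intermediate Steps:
U(w, R) = -5*w
C = 30 (C = -5*(-6) = 30)
G(F) = -4*F (G(F) = F*(-4) = -4*F)
(-16*G(2*(-1 + 2)))*C = -(-64)*2*(-1 + 2)*30 = -(-64)*2*1*30 = -(-64)*2*30 = -16*(-8)*30 = 128*30 = 3840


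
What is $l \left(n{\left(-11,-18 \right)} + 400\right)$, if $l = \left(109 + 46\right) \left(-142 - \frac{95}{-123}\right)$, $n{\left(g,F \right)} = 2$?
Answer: $- \frac{360795670}{41} \approx -8.7999 \cdot 10^{6}$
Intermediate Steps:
$l = - \frac{2692505}{123}$ ($l = 155 \left(-142 - - \frac{95}{123}\right) = 155 \left(-142 + \frac{95}{123}\right) = 155 \left(- \frac{17371}{123}\right) = - \frac{2692505}{123} \approx -21890.0$)
$l \left(n{\left(-11,-18 \right)} + 400\right) = - \frac{2692505 \left(2 + 400\right)}{123} = \left(- \frac{2692505}{123}\right) 402 = - \frac{360795670}{41}$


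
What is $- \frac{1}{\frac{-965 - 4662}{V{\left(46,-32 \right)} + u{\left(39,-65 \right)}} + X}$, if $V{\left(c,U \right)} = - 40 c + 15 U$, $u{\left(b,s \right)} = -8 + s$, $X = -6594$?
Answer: $\frac{2393}{15773815} \approx 0.00015171$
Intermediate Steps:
$- \frac{1}{\frac{-965 - 4662}{V{\left(46,-32 \right)} + u{\left(39,-65 \right)}} + X} = - \frac{1}{\frac{-965 - 4662}{\left(\left(-40\right) 46 + 15 \left(-32\right)\right) - 73} - 6594} = - \frac{1}{- \frac{5627}{\left(-1840 - 480\right) - 73} - 6594} = - \frac{1}{- \frac{5627}{-2320 - 73} - 6594} = - \frac{1}{- \frac{5627}{-2393} - 6594} = - \frac{1}{\left(-5627\right) \left(- \frac{1}{2393}\right) - 6594} = - \frac{1}{\frac{5627}{2393} - 6594} = - \frac{1}{- \frac{15773815}{2393}} = \left(-1\right) \left(- \frac{2393}{15773815}\right) = \frac{2393}{15773815}$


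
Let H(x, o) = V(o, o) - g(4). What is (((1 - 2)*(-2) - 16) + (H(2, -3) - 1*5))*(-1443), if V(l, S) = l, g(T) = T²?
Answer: 54834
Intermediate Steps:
H(x, o) = -16 + o (H(x, o) = o - 1*4² = o - 1*16 = o - 16 = -16 + o)
(((1 - 2)*(-2) - 16) + (H(2, -3) - 1*5))*(-1443) = (((1 - 2)*(-2) - 16) + ((-16 - 3) - 1*5))*(-1443) = ((-1*(-2) - 16) + (-19 - 5))*(-1443) = ((2 - 16) - 24)*(-1443) = (-14 - 24)*(-1443) = -38*(-1443) = 54834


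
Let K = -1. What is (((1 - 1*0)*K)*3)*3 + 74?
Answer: 65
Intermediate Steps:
(((1 - 1*0)*K)*3)*3 + 74 = (((1 - 1*0)*(-1))*3)*3 + 74 = (((1 + 0)*(-1))*3)*3 + 74 = ((1*(-1))*3)*3 + 74 = -1*3*3 + 74 = -3*3 + 74 = -9 + 74 = 65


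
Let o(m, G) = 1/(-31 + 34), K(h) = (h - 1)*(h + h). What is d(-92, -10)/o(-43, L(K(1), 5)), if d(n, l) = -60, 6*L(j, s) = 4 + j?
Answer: -180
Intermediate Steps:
K(h) = 2*h*(-1 + h) (K(h) = (-1 + h)*(2*h) = 2*h*(-1 + h))
L(j, s) = ⅔ + j/6 (L(j, s) = (4 + j)/6 = ⅔ + j/6)
o(m, G) = ⅓ (o(m, G) = 1/3 = ⅓)
d(-92, -10)/o(-43, L(K(1), 5)) = -60/⅓ = -60*3 = -180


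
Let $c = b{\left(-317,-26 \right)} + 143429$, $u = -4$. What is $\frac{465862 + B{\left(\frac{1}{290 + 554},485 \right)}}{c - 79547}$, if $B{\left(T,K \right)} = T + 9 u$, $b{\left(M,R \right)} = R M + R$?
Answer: $\frac{393157145}{60850712} \approx 6.461$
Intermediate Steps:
$b{\left(M,R \right)} = R + M R$ ($b{\left(M,R \right)} = M R + R = R + M R$)
$B{\left(T,K \right)} = -36 + T$ ($B{\left(T,K \right)} = T + 9 \left(-4\right) = T - 36 = -36 + T$)
$c = 151645$ ($c = - 26 \left(1 - 317\right) + 143429 = \left(-26\right) \left(-316\right) + 143429 = 8216 + 143429 = 151645$)
$\frac{465862 + B{\left(\frac{1}{290 + 554},485 \right)}}{c - 79547} = \frac{465862 - \left(36 - \frac{1}{290 + 554}\right)}{151645 - 79547} = \frac{465862 - \left(36 - \frac{1}{844}\right)}{72098} = \left(465862 + \left(-36 + \frac{1}{844}\right)\right) \frac{1}{72098} = \left(465862 - \frac{30383}{844}\right) \frac{1}{72098} = \frac{393157145}{844} \cdot \frac{1}{72098} = \frac{393157145}{60850712}$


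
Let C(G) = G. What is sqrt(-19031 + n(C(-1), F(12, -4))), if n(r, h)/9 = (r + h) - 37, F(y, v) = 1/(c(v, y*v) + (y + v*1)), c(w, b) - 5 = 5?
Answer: 3*I*sqrt(8610)/2 ≈ 139.19*I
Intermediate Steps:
c(w, b) = 10 (c(w, b) = 5 + 5 = 10)
F(y, v) = 1/(10 + v + y) (F(y, v) = 1/(10 + (y + v*1)) = 1/(10 + (y + v)) = 1/(10 + (v + y)) = 1/(10 + v + y))
n(r, h) = -333 + 9*h + 9*r (n(r, h) = 9*((r + h) - 37) = 9*((h + r) - 37) = 9*(-37 + h + r) = -333 + 9*h + 9*r)
sqrt(-19031 + n(C(-1), F(12, -4))) = sqrt(-19031 + (-333 + 9/(10 - 4 + 12) + 9*(-1))) = sqrt(-19031 + (-333 + 9/18 - 9)) = sqrt(-19031 + (-333 + 9*(1/18) - 9)) = sqrt(-19031 + (-333 + 1/2 - 9)) = sqrt(-19031 - 683/2) = sqrt(-38745/2) = 3*I*sqrt(8610)/2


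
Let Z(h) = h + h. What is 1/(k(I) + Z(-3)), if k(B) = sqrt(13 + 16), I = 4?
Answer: -6/7 - sqrt(29)/7 ≈ -1.6265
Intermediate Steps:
Z(h) = 2*h
k(B) = sqrt(29)
1/(k(I) + Z(-3)) = 1/(sqrt(29) + 2*(-3)) = 1/(sqrt(29) - 6) = 1/(-6 + sqrt(29))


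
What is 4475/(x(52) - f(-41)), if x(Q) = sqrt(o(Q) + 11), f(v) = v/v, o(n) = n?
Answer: 4475/62 + 13425*sqrt(7)/62 ≈ 645.07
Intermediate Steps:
f(v) = 1
x(Q) = sqrt(11 + Q) (x(Q) = sqrt(Q + 11) = sqrt(11 + Q))
4475/(x(52) - f(-41)) = 4475/(sqrt(11 + 52) - 1*1) = 4475/(sqrt(63) - 1) = 4475/(3*sqrt(7) - 1) = 4475/(-1 + 3*sqrt(7))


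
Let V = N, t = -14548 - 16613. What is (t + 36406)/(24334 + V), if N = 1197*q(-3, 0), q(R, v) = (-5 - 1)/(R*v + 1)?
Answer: 5245/17152 ≈ 0.30580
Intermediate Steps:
q(R, v) = -6/(1 + R*v)
t = -31161
N = -7182 (N = 1197*(-6/(1 - 3*0)) = 1197*(-6/(1 + 0)) = 1197*(-6/1) = 1197*(-6*1) = 1197*(-6) = -7182)
V = -7182
(t + 36406)/(24334 + V) = (-31161 + 36406)/(24334 - 7182) = 5245/17152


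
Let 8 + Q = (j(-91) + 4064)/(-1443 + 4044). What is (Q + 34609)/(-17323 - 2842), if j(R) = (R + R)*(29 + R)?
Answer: -30004183/17483055 ≈ -1.7162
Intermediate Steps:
j(R) = 2*R*(29 + R) (j(R) = (2*R)*(29 + R) = 2*R*(29 + R))
Q = -1820/867 (Q = -8 + (2*(-91)*(29 - 91) + 4064)/(-1443 + 4044) = -8 + (2*(-91)*(-62) + 4064)/2601 = -8 + (11284 + 4064)*(1/2601) = -8 + 15348*(1/2601) = -8 + 5116/867 = -1820/867 ≈ -2.0992)
(Q + 34609)/(-17323 - 2842) = (-1820/867 + 34609)/(-17323 - 2842) = (30004183/867)/(-20165) = (30004183/867)*(-1/20165) = -30004183/17483055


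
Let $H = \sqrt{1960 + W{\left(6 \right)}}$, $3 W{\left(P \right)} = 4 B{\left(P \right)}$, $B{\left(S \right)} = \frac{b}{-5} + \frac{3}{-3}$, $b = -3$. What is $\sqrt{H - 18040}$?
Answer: $\frac{2 \sqrt{-1014750 + 15 \sqrt{27555}}}{15} \approx 134.15 i$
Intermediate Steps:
$B{\left(S \right)} = - \frac{2}{5}$ ($B{\left(S \right)} = - \frac{3}{-5} + \frac{3}{-3} = \left(-3\right) \left(- \frac{1}{5}\right) + 3 \left(- \frac{1}{3}\right) = \frac{3}{5} - 1 = - \frac{2}{5}$)
$W{\left(P \right)} = - \frac{8}{15}$ ($W{\left(P \right)} = \frac{4 \left(- \frac{2}{5}\right)}{3} = \frac{1}{3} \left(- \frac{8}{5}\right) = - \frac{8}{15}$)
$H = \frac{4 \sqrt{27555}}{15}$ ($H = \sqrt{1960 - \frac{8}{15}} = \sqrt{\frac{29392}{15}} = \frac{4 \sqrt{27555}}{15} \approx 44.266$)
$\sqrt{H - 18040} = \sqrt{\frac{4 \sqrt{27555}}{15} - 18040} = \sqrt{-18040 + \frac{4 \sqrt{27555}}{15}}$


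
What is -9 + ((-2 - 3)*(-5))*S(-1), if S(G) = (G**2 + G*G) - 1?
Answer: 16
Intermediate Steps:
S(G) = -1 + 2*G**2 (S(G) = (G**2 + G**2) - 1 = 2*G**2 - 1 = -1 + 2*G**2)
-9 + ((-2 - 3)*(-5))*S(-1) = -9 + ((-2 - 3)*(-5))*(-1 + 2*(-1)**2) = -9 + (-5*(-5))*(-1 + 2*1) = -9 + 25*(-1 + 2) = -9 + 25*1 = -9 + 25 = 16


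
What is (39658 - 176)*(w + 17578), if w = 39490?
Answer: 2253158776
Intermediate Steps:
(39658 - 176)*(w + 17578) = (39658 - 176)*(39490 + 17578) = 39482*57068 = 2253158776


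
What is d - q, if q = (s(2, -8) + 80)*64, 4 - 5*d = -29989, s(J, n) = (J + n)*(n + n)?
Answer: -26327/5 ≈ -5265.4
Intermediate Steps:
s(J, n) = 2*n*(J + n) (s(J, n) = (J + n)*(2*n) = 2*n*(J + n))
d = 29993/5 (d = ⅘ - ⅕*(-29989) = ⅘ + 29989/5 = 29993/5 ≈ 5998.6)
q = 11264 (q = (2*(-8)*(2 - 8) + 80)*64 = (2*(-8)*(-6) + 80)*64 = (96 + 80)*64 = 176*64 = 11264)
d - q = 29993/5 - 1*11264 = 29993/5 - 11264 = -26327/5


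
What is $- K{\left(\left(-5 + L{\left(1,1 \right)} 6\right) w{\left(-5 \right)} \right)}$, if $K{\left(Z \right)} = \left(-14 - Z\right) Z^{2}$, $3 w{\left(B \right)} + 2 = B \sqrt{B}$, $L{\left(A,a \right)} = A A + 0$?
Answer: $- \frac{4340}{27} + \frac{1405 i \sqrt{5}}{27} \approx -160.74 + 116.36 i$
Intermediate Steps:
$L{\left(A,a \right)} = A^{2}$ ($L{\left(A,a \right)} = A^{2} + 0 = A^{2}$)
$w{\left(B \right)} = - \frac{2}{3} + \frac{B^{\frac{3}{2}}}{3}$ ($w{\left(B \right)} = - \frac{2}{3} + \frac{B \sqrt{B}}{3} = - \frac{2}{3} + \frac{B^{\frac{3}{2}}}{3}$)
$K{\left(Z \right)} = Z^{2} \left(-14 - Z\right)$
$- K{\left(\left(-5 + L{\left(1,1 \right)} 6\right) w{\left(-5 \right)} \right)} = - \left(\left(-5 + 1^{2} \cdot 6\right) \left(- \frac{2}{3} + \frac{\left(-5\right)^{\frac{3}{2}}}{3}\right)\right)^{2} \left(-14 - \left(-5 + 1^{2} \cdot 6\right) \left(- \frac{2}{3} + \frac{\left(-5\right)^{\frac{3}{2}}}{3}\right)\right) = - \left(\left(-5 + 1 \cdot 6\right) \left(- \frac{2}{3} + \frac{\left(-5\right) i \sqrt{5}}{3}\right)\right)^{2} \left(-14 - \left(-5 + 1 \cdot 6\right) \left(- \frac{2}{3} + \frac{\left(-5\right) i \sqrt{5}}{3}\right)\right) = - \left(\left(-5 + 6\right) \left(- \frac{2}{3} - \frac{5 i \sqrt{5}}{3}\right)\right)^{2} \left(-14 - \left(-5 + 6\right) \left(- \frac{2}{3} - \frac{5 i \sqrt{5}}{3}\right)\right) = - \left(1 \left(- \frac{2}{3} - \frac{5 i \sqrt{5}}{3}\right)\right)^{2} \left(-14 - 1 \left(- \frac{2}{3} - \frac{5 i \sqrt{5}}{3}\right)\right) = - \left(- \frac{2}{3} - \frac{5 i \sqrt{5}}{3}\right)^{2} \left(-14 - \left(- \frac{2}{3} - \frac{5 i \sqrt{5}}{3}\right)\right) = - \left(- \frac{2}{3} - \frac{5 i \sqrt{5}}{3}\right)^{2} \left(-14 + \left(\frac{2}{3} + \frac{5 i \sqrt{5}}{3}\right)\right) = - \left(- \frac{2}{3} - \frac{5 i \sqrt{5}}{3}\right)^{2} \left(- \frac{40}{3} + \frac{5 i \sqrt{5}}{3}\right)$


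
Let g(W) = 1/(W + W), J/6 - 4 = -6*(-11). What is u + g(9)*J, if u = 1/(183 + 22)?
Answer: 14353/615 ≈ 23.338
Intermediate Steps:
J = 420 (J = 24 + 6*(-6*(-11)) = 24 + 6*66 = 24 + 396 = 420)
u = 1/205 ≈ 0.0048781
g(W) = 1/(2*W)
u + g(9)*J = 1/205 + ((½)/9)*420 = 1/205 + ((½)*(⅑))*420 = 1/205 + (1/18)*420 = 1/205 + 70/3 = 14353/615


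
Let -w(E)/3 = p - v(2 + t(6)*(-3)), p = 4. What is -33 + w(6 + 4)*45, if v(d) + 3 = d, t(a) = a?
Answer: -3138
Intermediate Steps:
v(d) = -3 + d
w(E) = -69 (w(E) = -3*(4 - (-3 + (2 + 6*(-3)))) = -3*(4 - (-3 + (2 - 18))) = -3*(4 - (-3 - 16)) = -3*(4 - 1*(-19)) = -3*(4 + 19) = -3*23 = -69)
-33 + w(6 + 4)*45 = -33 - 69*45 = -33 - 3105 = -3138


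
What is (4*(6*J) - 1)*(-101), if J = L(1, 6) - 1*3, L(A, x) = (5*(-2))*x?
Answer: 152813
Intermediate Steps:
L(A, x) = -10*x
J = -63 (J = -10*6 - 1*3 = -60 - 3 = -63)
(4*(6*J) - 1)*(-101) = (4*(6*(-63)) - 1)*(-101) = (4*(-378) - 1)*(-101) = (-1512 - 1)*(-101) = -1513*(-101) = 152813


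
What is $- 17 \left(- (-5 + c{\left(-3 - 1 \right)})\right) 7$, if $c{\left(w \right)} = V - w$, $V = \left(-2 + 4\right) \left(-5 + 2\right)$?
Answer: $-833$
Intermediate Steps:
$V = -6$ ($V = 2 \left(-3\right) = -6$)
$c{\left(w \right)} = -6 - w$
$- 17 \left(- (-5 + c{\left(-3 - 1 \right)})\right) 7 = - 17 \left(- (-5 - \left(3 - 1\right))\right) 7 = - 17 \left(- (-5 - 2)\right) 7 = - 17 \left(\left(-1\right) \left(-7\right)\right) 7 = \left(-17\right) 7 \cdot 7 = \left(-119\right) 7 = -833$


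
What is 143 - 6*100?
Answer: -457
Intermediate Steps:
143 - 6*100 = 143 - 600 = -457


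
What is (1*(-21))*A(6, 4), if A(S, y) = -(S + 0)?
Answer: 126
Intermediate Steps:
A(S, y) = -S
(1*(-21))*A(6, 4) = (1*(-21))*(-1*6) = -21*(-6) = 126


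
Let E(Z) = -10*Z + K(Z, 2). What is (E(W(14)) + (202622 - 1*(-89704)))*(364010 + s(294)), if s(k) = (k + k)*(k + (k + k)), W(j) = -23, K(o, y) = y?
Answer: 258219297308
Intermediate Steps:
E(Z) = 2 - 10*Z (E(Z) = -10*Z + 2 = 2 - 10*Z)
s(k) = 6*k² (s(k) = (2*k)*(k + 2*k) = (2*k)*(3*k) = 6*k²)
(E(W(14)) + (202622 - 1*(-89704)))*(364010 + s(294)) = ((2 - 10*(-23)) + (202622 - 1*(-89704)))*(364010 + 6*294²) = ((2 + 230) + (202622 + 89704))*(364010 + 6*86436) = (232 + 292326)*(364010 + 518616) = 292558*882626 = 258219297308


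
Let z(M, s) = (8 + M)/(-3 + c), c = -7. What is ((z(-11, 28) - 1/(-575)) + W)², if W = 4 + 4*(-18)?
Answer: 6061089609/1322500 ≈ 4583.1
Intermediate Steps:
z(M, s) = -⅘ - M/10 (z(M, s) = (8 + M)/(-3 - 7) = (8 + M)/(-10) = (8 + M)*(-⅒) = -⅘ - M/10)
W = -68 (W = 4 - 72 = -68)
((z(-11, 28) - 1/(-575)) + W)² = (((-⅘ - ⅒*(-11)) - 1/(-575)) - 68)² = (((-⅘ + 11/10) - 1*(-1/575)) - 68)² = ((3/10 + 1/575) - 68)² = (347/1150 - 68)² = (-77853/1150)² = 6061089609/1322500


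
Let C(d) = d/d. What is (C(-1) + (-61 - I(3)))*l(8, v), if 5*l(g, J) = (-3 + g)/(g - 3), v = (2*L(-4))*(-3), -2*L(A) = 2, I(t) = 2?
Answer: -62/5 ≈ -12.400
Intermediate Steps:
L(A) = -1 (L(A) = -½*2 = -1)
C(d) = 1
v = 6 (v = (2*(-1))*(-3) = -2*(-3) = 6)
l(g, J) = ⅕ (l(g, J) = ((-3 + g)/(g - 3))/5 = ((-3 + g)/(-3 + g))/5 = (⅕)*1 = ⅕)
(C(-1) + (-61 - I(3)))*l(8, v) = (1 + (-61 - 1*2))*(⅕) = (1 + (-61 - 2))*(⅕) = (1 - 63)*(⅕) = -62*⅕ = -62/5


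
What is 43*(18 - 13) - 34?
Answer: 181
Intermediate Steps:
43*(18 - 13) - 34 = 43*5 - 34 = 215 - 34 = 181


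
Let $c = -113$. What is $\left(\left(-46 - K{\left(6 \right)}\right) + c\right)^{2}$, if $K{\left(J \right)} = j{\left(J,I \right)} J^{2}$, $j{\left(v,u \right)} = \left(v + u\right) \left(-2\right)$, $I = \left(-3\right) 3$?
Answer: $140625$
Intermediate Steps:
$I = -9$
$j{\left(v,u \right)} = - 2 u - 2 v$ ($j{\left(v,u \right)} = \left(u + v\right) \left(-2\right) = - 2 u - 2 v$)
$K{\left(J \right)} = J^{2} \left(18 - 2 J\right)$ ($K{\left(J \right)} = \left(\left(-2\right) \left(-9\right) - 2 J\right) J^{2} = \left(18 - 2 J\right) J^{2} = J^{2} \left(18 - 2 J\right)$)
$\left(\left(-46 - K{\left(6 \right)}\right) + c\right)^{2} = \left(\left(-46 - 2 \cdot 6^{2} \left(9 - 6\right)\right) - 113\right)^{2} = \left(\left(-46 - 2 \cdot 36 \left(9 - 6\right)\right) - 113\right)^{2} = \left(\left(-46 - 2 \cdot 36 \cdot 3\right) - 113\right)^{2} = \left(\left(-46 - 216\right) - 113\right)^{2} = \left(-262 - 113\right)^{2} = \left(-375\right)^{2} = 140625$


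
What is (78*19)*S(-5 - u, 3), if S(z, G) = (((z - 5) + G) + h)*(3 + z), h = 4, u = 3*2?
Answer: 106704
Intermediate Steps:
u = 6
S(z, G) = (3 + z)*(-1 + G + z) (S(z, G) = (((z - 5) + G) + 4)*(3 + z) = (((-5 + z) + G) + 4)*(3 + z) = ((-5 + G + z) + 4)*(3 + z) = (-1 + G + z)*(3 + z) = (3 + z)*(-1 + G + z))
(78*19)*S(-5 - u, 3) = (78*19)*(-3 + (-5 - 1*6)**2 + 2*(-5 - 1*6) + 3*3 + 3*(-5 - 1*6)) = 1482*(-3 + (-5 - 6)**2 + 2*(-5 - 6) + 9 + 3*(-5 - 6)) = 1482*(-3 + (-11)**2 + 2*(-11) + 9 + 3*(-11)) = 1482*(-3 + 121 - 22 + 9 - 33) = 1482*72 = 106704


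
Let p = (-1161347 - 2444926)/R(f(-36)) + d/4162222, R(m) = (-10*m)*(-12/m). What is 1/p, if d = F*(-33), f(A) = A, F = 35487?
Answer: -83244440/2501708224521 ≈ -3.3275e-5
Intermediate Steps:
d = -1171071 (d = 35487*(-33) = -1171071)
R(m) = 120
p = -2501708224521/83244440 (p = (-1161347 - 2444926)/120 - 1171071/4162222 = -3606273*1/120 - 1171071*1/4162222 = -1202091/40 - 1171071/4162222 = -2501708224521/83244440 ≈ -30053.)
1/p = 1/(-2501708224521/83244440) = -83244440/2501708224521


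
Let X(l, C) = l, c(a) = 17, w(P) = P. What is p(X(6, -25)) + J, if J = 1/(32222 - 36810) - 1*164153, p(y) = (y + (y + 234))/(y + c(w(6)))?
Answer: -17320952547/105524 ≈ -1.6414e+5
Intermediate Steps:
p(y) = (234 + 2*y)/(17 + y) (p(y) = (y + (y + 234))/(y + 17) = (y + (234 + y))/(17 + y) = (234 + 2*y)/(17 + y))
J = -753133965/4588 (J = 1/(-4588) - 164153 = -1/4588 - 164153 = -753133965/4588 ≈ -1.6415e+5)
p(X(6, -25)) + J = 2*(117 + 6)/(17 + 6) - 753133965/4588 = 2*123/23 - 753133965/4588 = 2*(1/23)*123 - 753133965/4588 = 246/23 - 753133965/4588 = -17320952547/105524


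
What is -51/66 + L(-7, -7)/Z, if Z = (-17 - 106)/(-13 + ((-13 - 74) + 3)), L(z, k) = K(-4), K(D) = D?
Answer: -10627/2706 ≈ -3.9272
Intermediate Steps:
L(z, k) = -4
Z = 123/97 (Z = -123/(-13 + (-87 + 3)) = -123/(-13 - 84) = -123/(-97) = -123*(-1/97) = 123/97 ≈ 1.2680)
-51/66 + L(-7, -7)/Z = -51/66 - 4/123/97 = -51*1/66 - 4*97/123 = -17/22 - 388/123 = -10627/2706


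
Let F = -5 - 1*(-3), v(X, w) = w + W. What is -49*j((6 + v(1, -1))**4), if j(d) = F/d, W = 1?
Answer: 49/648 ≈ 0.075617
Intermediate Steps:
v(X, w) = 1 + w (v(X, w) = w + 1 = 1 + w)
F = -2 (F = -5 + 3 = -2)
j(d) = -2/d
-49*j((6 + v(1, -1))**4) = -(-98)/((6 + (1 - 1))**4) = -(-98)/((6 + 0)**4) = -(-98)/(6**4) = -(-98)/1296 = -49*(-1/648) = 49/648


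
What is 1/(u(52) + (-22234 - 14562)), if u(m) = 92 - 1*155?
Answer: -1/36859 ≈ -2.7130e-5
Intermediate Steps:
u(m) = -63 (u(m) = 92 - 155 = -63)
1/(u(52) + (-22234 - 14562)) = 1/(-63 + (-22234 - 14562)) = 1/(-63 - 36796) = 1/(-36859) = -1/36859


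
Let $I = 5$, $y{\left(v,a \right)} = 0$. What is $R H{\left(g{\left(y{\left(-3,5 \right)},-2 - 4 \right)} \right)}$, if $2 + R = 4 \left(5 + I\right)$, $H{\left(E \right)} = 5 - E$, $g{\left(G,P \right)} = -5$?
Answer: $380$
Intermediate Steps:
$R = 38$ ($R = -2 + 4 \left(5 + 5\right) = -2 + 4 \cdot 10 = -2 + 40 = 38$)
$R H{\left(g{\left(y{\left(-3,5 \right)},-2 - 4 \right)} \right)} = 38 \left(5 - -5\right) = 38 \left(5 + 5\right) = 38 \cdot 10 = 380$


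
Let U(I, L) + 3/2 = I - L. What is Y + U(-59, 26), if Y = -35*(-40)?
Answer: 2627/2 ≈ 1313.5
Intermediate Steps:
Y = 1400
U(I, L) = -3/2 + I - L (U(I, L) = -3/2 + (I - L) = -3/2 + I - L)
Y + U(-59, 26) = 1400 + (-3/2 - 59 - 1*26) = 1400 + (-3/2 - 59 - 26) = 1400 - 173/2 = 2627/2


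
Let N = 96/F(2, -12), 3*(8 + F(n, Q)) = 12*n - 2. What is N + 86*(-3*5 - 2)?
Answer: -1606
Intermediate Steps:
F(n, Q) = -26/3 + 4*n (F(n, Q) = -8 + (12*n - 2)/3 = -8 + (-2 + 12*n)/3 = -8 + (-⅔ + 4*n) = -26/3 + 4*n)
N = -144 (N = 96/(-26/3 + 4*2) = 96/(-26/3 + 8) = 96/(-⅔) = 96*(-3/2) = -144)
N + 86*(-3*5 - 2) = -144 + 86*(-3*5 - 2) = -144 + 86*(-15 - 2) = -144 + 86*(-17) = -144 - 1462 = -1606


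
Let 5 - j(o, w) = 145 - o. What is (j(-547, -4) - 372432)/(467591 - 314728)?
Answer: -373119/152863 ≈ -2.4409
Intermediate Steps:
j(o, w) = -140 + o (j(o, w) = 5 - (145 - o) = 5 + (-145 + o) = -140 + o)
(j(-547, -4) - 372432)/(467591 - 314728) = ((-140 - 547) - 372432)/(467591 - 314728) = (-687 - 372432)/152863 = -373119*1/152863 = -373119/152863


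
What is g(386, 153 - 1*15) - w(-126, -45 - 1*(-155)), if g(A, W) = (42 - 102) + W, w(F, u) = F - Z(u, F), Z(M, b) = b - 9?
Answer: 69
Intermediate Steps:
Z(M, b) = -9 + b
w(F, u) = 9 (w(F, u) = F - (-9 + F) = F + (9 - F) = 9)
g(A, W) = -60 + W
g(386, 153 - 1*15) - w(-126, -45 - 1*(-155)) = (-60 + (153 - 1*15)) - 1*9 = (-60 + (153 - 15)) - 9 = (-60 + 138) - 9 = 78 - 9 = 69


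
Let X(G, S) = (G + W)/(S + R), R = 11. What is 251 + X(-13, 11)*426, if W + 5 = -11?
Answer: -3416/11 ≈ -310.55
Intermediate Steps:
W = -16 (W = -5 - 11 = -16)
X(G, S) = (-16 + G)/(11 + S) (X(G, S) = (G - 16)/(S + 11) = (-16 + G)/(11 + S))
251 + X(-13, 11)*426 = 251 + ((-16 - 13)/(11 + 11))*426 = 251 + (-29/22)*426 = 251 + ((1/22)*(-29))*426 = 251 - 29/22*426 = 251 - 6177/11 = -3416/11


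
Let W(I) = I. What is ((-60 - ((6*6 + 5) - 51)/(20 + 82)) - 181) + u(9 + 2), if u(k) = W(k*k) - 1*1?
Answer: -6166/51 ≈ -120.90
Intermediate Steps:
u(k) = -1 + k² (u(k) = k*k - 1*1 = k² - 1 = -1 + k²)
((-60 - ((6*6 + 5) - 51)/(20 + 82)) - 181) + u(9 + 2) = ((-60 - ((6*6 + 5) - 51)/(20 + 82)) - 181) + (-1 + (9 + 2)²) = ((-60 - ((36 + 5) - 51)/102) - 181) + (-1 + 11²) = ((-60 - (41 - 51)/102) - 181) + (-1 + 121) = ((-60 - (-10)/102) - 181) + 120 = ((-60 - 1*(-5/51)) - 181) + 120 = ((-60 + 5/51) - 181) + 120 = (-3055/51 - 181) + 120 = -12286/51 + 120 = -6166/51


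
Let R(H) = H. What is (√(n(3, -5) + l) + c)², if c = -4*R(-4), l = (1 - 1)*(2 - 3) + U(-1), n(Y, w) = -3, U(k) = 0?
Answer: (16 + I*√3)² ≈ 253.0 + 55.426*I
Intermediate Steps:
l = 0 (l = (1 - 1)*(2 - 3) + 0 = 0*(-1) + 0 = 0 + 0 = 0)
c = 16 (c = -4*(-4) = 16)
(√(n(3, -5) + l) + c)² = (√(-3 + 0) + 16)² = (√(-3) + 16)² = (I*√3 + 16)² = (16 + I*√3)²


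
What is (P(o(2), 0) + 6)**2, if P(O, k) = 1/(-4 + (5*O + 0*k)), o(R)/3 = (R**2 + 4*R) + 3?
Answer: 1760929/48841 ≈ 36.054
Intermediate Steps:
o(R) = 9 + 3*R**2 + 12*R (o(R) = 3*((R**2 + 4*R) + 3) = 3*(3 + R**2 + 4*R) = 9 + 3*R**2 + 12*R)
P(O, k) = 1/(-4 + 5*O) (P(O, k) = 1/(-4 + (5*O + 0)) = 1/(-4 + 5*O))
(P(o(2), 0) + 6)**2 = (1/(-4 + 5*(9 + 3*2**2 + 12*2)) + 6)**2 = (1/(-4 + 5*(9 + 3*4 + 24)) + 6)**2 = (1/(-4 + 5*(9 + 12 + 24)) + 6)**2 = (1/(-4 + 5*45) + 6)**2 = (1/(-4 + 225) + 6)**2 = (1/221 + 6)**2 = (1327/221)**2 = 1760929/48841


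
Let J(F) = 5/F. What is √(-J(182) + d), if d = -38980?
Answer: I*√1291174430/182 ≈ 197.43*I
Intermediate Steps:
√(-J(182) + d) = √(-5/182 - 38980) = √(-7094365/182) = I*√1291174430/182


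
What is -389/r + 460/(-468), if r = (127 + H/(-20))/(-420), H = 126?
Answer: 191015795/141219 ≈ 1352.6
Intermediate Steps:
r = -1207/4200 (r = (127 + 126/(-20))/(-420) = (127 + 126*(-1/20))*(-1/420) = (127 - 63/10)*(-1/420) = (1207/10)*(-1/420) = -1207/4200 ≈ -0.28738)
-389/r + 460/(-468) = -389/(-1207/4200) + 460/(-468) = -389*(-4200/1207) + 460*(-1/468) = 1633800/1207 - 115/117 = 191015795/141219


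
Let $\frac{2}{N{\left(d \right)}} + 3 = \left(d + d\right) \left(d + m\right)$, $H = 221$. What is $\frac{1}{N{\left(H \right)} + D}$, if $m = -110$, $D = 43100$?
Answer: $\frac{49059}{2114442902} \approx 2.3202 \cdot 10^{-5}$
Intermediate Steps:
$N{\left(d \right)} = \frac{2}{-3 + 2 d \left(-110 + d\right)}$ ($N{\left(d \right)} = \frac{2}{-3 + \left(d + d\right) \left(d - 110\right)} = \frac{2}{-3 + 2 d \left(-110 + d\right)}$)
$\frac{1}{N{\left(H \right)} + D} = \frac{1}{\frac{2}{-3 - 48620 + 2 \cdot 221^{2}} + 43100} = \frac{1}{\frac{2}{-3 - 48620 + 2 \cdot 48841} + 43100} = \frac{1}{\frac{2}{-3 - 48620 + 97682} + 43100} = \frac{1}{\frac{2}{49059} + 43100} = \frac{1}{\frac{2114442902}{49059}} = \frac{49059}{2114442902}$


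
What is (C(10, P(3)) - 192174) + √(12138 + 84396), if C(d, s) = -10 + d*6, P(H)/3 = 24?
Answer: -192124 + 3*√10726 ≈ -1.9181e+5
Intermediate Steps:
P(H) = 72 (P(H) = 3*24 = 72)
C(d, s) = -10 + 6*d
(C(10, P(3)) - 192174) + √(12138 + 84396) = ((-10 + 6*10) - 192174) + √(12138 + 84396) = ((-10 + 60) - 192174) + √96534 = (50 - 192174) + 3*√10726 = -192124 + 3*√10726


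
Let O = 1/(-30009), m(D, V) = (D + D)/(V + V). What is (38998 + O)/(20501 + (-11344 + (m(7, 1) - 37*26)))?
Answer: 1170290981/246133818 ≈ 4.7547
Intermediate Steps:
m(D, V) = D/V (m(D, V) = (2*D)/((2*V)) = (2*D)*(1/(2*V)) = D/V)
O = -1/30009 ≈ -3.3323e-5
(38998 + O)/(20501 + (-11344 + (m(7, 1) - 37*26))) = (38998 - 1/30009)/(20501 + (-11344 + (7/1 - 37*26))) = 1170290981/(30009*(20501 + (-11344 + (7*1 - 962)))) = 1170290981/(30009*(20501 + (-11344 + (7 - 962)))) = 1170290981/(30009*(20501 + (-11344 - 955))) = 1170290981/(30009*(20501 - 12299)) = (1170290981/30009)/8202 = (1170290981/30009)*(1/8202) = 1170290981/246133818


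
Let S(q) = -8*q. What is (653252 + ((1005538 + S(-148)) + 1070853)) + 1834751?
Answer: 4565578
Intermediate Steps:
(653252 + ((1005538 + S(-148)) + 1070853)) + 1834751 = (653252 + ((1005538 - 8*(-148)) + 1070853)) + 1834751 = (653252 + ((1005538 + 1184) + 1070853)) + 1834751 = (653252 + (1006722 + 1070853)) + 1834751 = (653252 + 2077575) + 1834751 = 2730827 + 1834751 = 4565578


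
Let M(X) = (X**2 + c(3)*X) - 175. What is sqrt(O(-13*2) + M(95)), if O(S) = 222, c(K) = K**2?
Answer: 3*sqrt(1103) ≈ 99.634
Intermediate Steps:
M(X) = -175 + X**2 + 9*X (M(X) = (X**2 + 3**2*X) - 175 = (X**2 + 9*X) - 175 = -175 + X**2 + 9*X)
sqrt(O(-13*2) + M(95)) = sqrt(222 + (-175 + 95**2 + 9*95)) = sqrt(222 + (-175 + 9025 + 855)) = sqrt(222 + 9705) = sqrt(9927) = 3*sqrt(1103)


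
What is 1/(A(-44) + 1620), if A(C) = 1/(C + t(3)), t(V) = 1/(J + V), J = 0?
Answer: 131/212217 ≈ 0.00061729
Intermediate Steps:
t(V) = 1/V (t(V) = 1/(0 + V) = 1/V)
A(C) = 1/(1/3 + C) (A(C) = 1/(C + 1/3) = 1/(1/3 + C))
1/(A(-44) + 1620) = 1/(3/(1 + 3*(-44)) + 1620) = 1/(3/(1 - 132) + 1620) = 1/(3/(-131) + 1620) = 1/(3*(-1/131) + 1620) = 1/(-3/131 + 1620) = 1/(212217/131) = 131/212217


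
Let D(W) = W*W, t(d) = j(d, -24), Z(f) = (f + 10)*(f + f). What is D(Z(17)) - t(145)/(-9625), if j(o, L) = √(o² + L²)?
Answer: 842724 + √21601/9625 ≈ 8.4272e+5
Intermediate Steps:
j(o, L) = √(L² + o²)
Z(f) = 2*f*(10 + f) (Z(f) = (10 + f)*(2*f) = 2*f*(10 + f))
t(d) = √(576 + d²) (t(d) = √((-24)² + d²) = √(576 + d²))
D(W) = W²
D(Z(17)) - t(145)/(-9625) = (2*17*(10 + 17))² - √(576 + 145²)/(-9625) = (2*17*27)² - √(576 + 21025)*(-1)/9625 = 918² - √21601*(-1)/9625 = 842724 - (-1)*√21601/9625 = 842724 + √21601/9625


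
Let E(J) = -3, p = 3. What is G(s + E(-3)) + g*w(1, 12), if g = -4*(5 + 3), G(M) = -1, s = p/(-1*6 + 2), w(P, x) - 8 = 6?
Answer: -449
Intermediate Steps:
w(P, x) = 14 (w(P, x) = 8 + 6 = 14)
s = -3/4 (s = 3/(-1*6 + 2) = 3/(-6 + 2) = 3/(-4) = 3*(-1/4) = -3/4 ≈ -0.75000)
g = -32 (g = -4*8 = -32)
G(s + E(-3)) + g*w(1, 12) = -1 - 32*14 = -1 - 448 = -449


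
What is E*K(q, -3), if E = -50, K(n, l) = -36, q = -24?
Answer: 1800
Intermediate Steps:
E*K(q, -3) = -50*(-36) = 1800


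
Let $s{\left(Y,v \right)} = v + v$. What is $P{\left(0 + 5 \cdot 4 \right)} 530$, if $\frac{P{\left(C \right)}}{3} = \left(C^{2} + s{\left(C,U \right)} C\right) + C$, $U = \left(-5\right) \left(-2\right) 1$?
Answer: $1303800$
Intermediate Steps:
$U = 10$ ($U = 10 \cdot 1 = 10$)
$s{\left(Y,v \right)} = 2 v$
$P{\left(C \right)} = 3 C^{2} + 63 C$ ($P{\left(C \right)} = 3 \left(\left(C^{2} + 2 \cdot 10 C\right) + C\right) = 3 \left(\left(C^{2} + 20 C\right) + C\right) = 3 \left(C^{2} + 21 C\right) = 3 C^{2} + 63 C$)
$P{\left(0 + 5 \cdot 4 \right)} 530 = 3 \left(0 + 5 \cdot 4\right) \left(21 + \left(0 + 5 \cdot 4\right)\right) 530 = 3 \left(0 + 20\right) \left(21 + \left(0 + 20\right)\right) 530 = 3 \cdot 20 \left(21 + 20\right) 530 = 3 \cdot 20 \cdot 41 \cdot 530 = 2460 \cdot 530 = 1303800$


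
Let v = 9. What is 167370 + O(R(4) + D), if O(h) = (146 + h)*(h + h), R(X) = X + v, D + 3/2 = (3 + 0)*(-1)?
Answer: 339993/2 ≈ 1.7000e+5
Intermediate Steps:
D = -9/2 (D = -3/2 + (3 + 0)*(-1) = -3/2 + 3*(-1) = -3/2 - 3 = -9/2 ≈ -4.5000)
R(X) = 9 + X (R(X) = X + 9 = 9 + X)
O(h) = 2*h*(146 + h) (O(h) = (146 + h)*(2*h) = 2*h*(146 + h))
167370 + O(R(4) + D) = 167370 + 2*((9 + 4) - 9/2)*(146 + ((9 + 4) - 9/2)) = 167370 + 2*(13 - 9/2)*(146 + (13 - 9/2)) = 167370 + 2*(17/2)*(146 + 17/2) = 167370 + 2*(17/2)*(309/2) = 167370 + 5253/2 = 339993/2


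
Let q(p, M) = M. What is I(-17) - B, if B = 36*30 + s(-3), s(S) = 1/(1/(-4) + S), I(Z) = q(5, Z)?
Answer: -14257/13 ≈ -1096.7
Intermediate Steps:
I(Z) = Z
s(S) = 1/(-1/4 + S)
B = 14036/13 (B = 36*30 + 4/(-1 + 4*(-3)) = 1080 + 4/(-1 - 12) = 1080 + 4/(-13) = 1080 + 4*(-1/13) = 1080 - 4/13 = 14036/13 ≈ 1079.7)
I(-17) - B = -17 - 1*14036/13 = -17 - 14036/13 = -14257/13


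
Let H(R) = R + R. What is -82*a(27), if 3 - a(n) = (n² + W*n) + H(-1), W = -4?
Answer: 50512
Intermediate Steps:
H(R) = 2*R
a(n) = 5 - n² + 4*n (a(n) = 3 - ((n² - 4*n) + 2*(-1)) = 3 - ((n² - 4*n) - 2) = 3 - (-2 + n² - 4*n) = 3 + (2 - n² + 4*n) = 5 - n² + 4*n)
-82*a(27) = -82*(5 - 1*27² + 4*27) = -82*(5 - 1*729 + 108) = -82*(5 - 729 + 108) = -82*(-616) = 50512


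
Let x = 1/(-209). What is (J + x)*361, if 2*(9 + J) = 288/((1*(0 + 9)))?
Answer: 27778/11 ≈ 2525.3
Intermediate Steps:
x = -1/209 ≈ -0.0047847
J = 7 (J = -9 + (288/((1*(0 + 9))))/2 = -9 + (288/((1*9)))/2 = -9 + (288/9)/2 = -9 + (288*(1/9))/2 = -9 + (1/2)*32 = -9 + 16 = 7)
(J + x)*361 = (7 - 1/209)*361 = (1462/209)*361 = 27778/11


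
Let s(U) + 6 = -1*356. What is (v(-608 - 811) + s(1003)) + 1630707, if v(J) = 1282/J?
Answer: 2313458273/1419 ≈ 1.6303e+6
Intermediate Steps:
s(U) = -362 (s(U) = -6 - 1*356 = -6 - 356 = -362)
(v(-608 - 811) + s(1003)) + 1630707 = (1282/(-608 - 811) - 362) + 1630707 = (1282/(-1419) - 362) + 1630707 = (1282*(-1/1419) - 362) + 1630707 = (-1282/1419 - 362) + 1630707 = -514960/1419 + 1630707 = 2313458273/1419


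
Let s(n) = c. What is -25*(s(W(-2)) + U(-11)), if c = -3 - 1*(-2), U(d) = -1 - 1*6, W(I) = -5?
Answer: 200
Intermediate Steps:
U(d) = -7 (U(d) = -1 - 6 = -7)
c = -1 (c = -3 + 2 = -1)
s(n) = -1
-25*(s(W(-2)) + U(-11)) = -25*(-1 - 7) = -25*(-8) = 200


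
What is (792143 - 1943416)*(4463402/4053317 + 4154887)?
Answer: -19388679052642318613/4053317 ≈ -4.7834e+12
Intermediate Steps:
(792143 - 1943416)*(4463402/4053317 + 4154887) = -1151273*(4463402*(1/4053317) + 4154887) = -1151273*(4463402/4053317 + 4154887) = -1151273*16841078573581/4053317 = -19388679052642318613/4053317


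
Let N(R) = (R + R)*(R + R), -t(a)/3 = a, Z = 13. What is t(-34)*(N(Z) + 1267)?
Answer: 198186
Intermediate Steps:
t(a) = -3*a
N(R) = 4*R² (N(R) = (2*R)*(2*R) = 4*R²)
t(-34)*(N(Z) + 1267) = (-3*(-34))*(4*13² + 1267) = 102*(4*169 + 1267) = 102*(676 + 1267) = 102*1943 = 198186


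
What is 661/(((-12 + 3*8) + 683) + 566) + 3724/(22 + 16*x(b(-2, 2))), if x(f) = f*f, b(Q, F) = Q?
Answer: 2376405/54223 ≈ 43.827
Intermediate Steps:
x(f) = f²
661/(((-12 + 3*8) + 683) + 566) + 3724/(22 + 16*x(b(-2, 2))) = 661/(((-12 + 3*8) + 683) + 566) + 3724/(22 + 16*(-2)²) = 661/(((-12 + 24) + 683) + 566) + 3724/(22 + 16*4) = 661/((12 + 683) + 566) + 3724/(22 + 64) = 661/(695 + 566) + 3724/86 = 661/1261 + 3724*(1/86) = 661*(1/1261) + 1862/43 = 661/1261 + 1862/43 = 2376405/54223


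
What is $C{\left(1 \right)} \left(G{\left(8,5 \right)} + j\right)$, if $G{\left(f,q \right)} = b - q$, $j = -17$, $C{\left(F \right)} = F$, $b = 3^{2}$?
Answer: $-13$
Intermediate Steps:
$b = 9$
$G{\left(f,q \right)} = 9 - q$
$C{\left(1 \right)} \left(G{\left(8,5 \right)} + j\right) = 1 \left(\left(9 - 5\right) - 17\right) = 1 \left(4 - 17\right) = 1 \left(-13\right) = -13$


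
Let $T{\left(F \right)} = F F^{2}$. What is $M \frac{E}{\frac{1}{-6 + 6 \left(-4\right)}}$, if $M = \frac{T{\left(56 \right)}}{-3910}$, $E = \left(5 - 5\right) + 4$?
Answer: $\frac{2107392}{391} \approx 5389.8$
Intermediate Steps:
$T{\left(F \right)} = F^{3}$
$E = 4$ ($E = 0 + 4 = 4$)
$M = - \frac{87808}{1955}$ ($M = \frac{56^{3}}{-3910} = 175616 \left(- \frac{1}{3910}\right) = - \frac{87808}{1955} \approx -44.915$)
$M \frac{E}{\frac{1}{-6 + 6 \left(-4\right)}} = - \frac{87808 \frac{4}{\frac{1}{-6 + 6 \left(-4\right)}}}{1955} = - \frac{87808 \frac{4}{\frac{1}{-6 - 24}}}{1955} = - \frac{87808 \frac{4}{\frac{1}{-30}}}{1955} = - \frac{87808 \frac{4}{- \frac{1}{30}}}{1955} = - \frac{87808 \cdot 4 \left(-30\right)}{1955} = \left(- \frac{87808}{1955}\right) \left(-120\right) = \frac{2107392}{391}$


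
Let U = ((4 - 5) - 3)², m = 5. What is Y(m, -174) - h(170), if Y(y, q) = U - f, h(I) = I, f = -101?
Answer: -53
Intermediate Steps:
U = 16 (U = (-1 - 3)² = (-4)² = 16)
Y(y, q) = 117 (Y(y, q) = 16 - 1*(-101) = 16 + 101 = 117)
Y(m, -174) - h(170) = 117 - 1*170 = 117 - 170 = -53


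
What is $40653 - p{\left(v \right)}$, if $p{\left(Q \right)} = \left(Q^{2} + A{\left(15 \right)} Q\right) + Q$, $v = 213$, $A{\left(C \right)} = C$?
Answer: $-8124$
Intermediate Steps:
$p{\left(Q \right)} = Q^{2} + 16 Q$ ($p{\left(Q \right)} = \left(Q^{2} + 15 Q\right) + Q = Q^{2} + 16 Q$)
$40653 - p{\left(v \right)} = 40653 - 213 \left(16 + 213\right) = 40653 - 213 \cdot 229 = 40653 - 48777 = -8124$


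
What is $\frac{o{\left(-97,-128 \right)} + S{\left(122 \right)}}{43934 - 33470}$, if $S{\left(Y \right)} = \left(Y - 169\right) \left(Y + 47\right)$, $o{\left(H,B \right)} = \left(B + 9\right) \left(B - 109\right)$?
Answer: $\frac{5065}{2616} \approx 1.9362$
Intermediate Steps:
$o{\left(H,B \right)} = \left(-109 + B\right) \left(9 + B\right)$ ($o{\left(H,B \right)} = \left(9 + B\right) \left(-109 + B\right) = \left(-109 + B\right) \left(9 + B\right)$)
$S{\left(Y \right)} = \left(-169 + Y\right) \left(47 + Y\right)$
$\frac{o{\left(-97,-128 \right)} + S{\left(122 \right)}}{43934 - 33470} = \frac{\left(-981 + \left(-128\right)^{2} - -12800\right) - \left(22827 - 14884\right)}{43934 - 33470} = \frac{\left(-981 + 16384 + 12800\right) - 7943}{10464} = \left(28203 - 7943\right) \frac{1}{10464} = 20260 \cdot \frac{1}{10464} = \frac{5065}{2616}$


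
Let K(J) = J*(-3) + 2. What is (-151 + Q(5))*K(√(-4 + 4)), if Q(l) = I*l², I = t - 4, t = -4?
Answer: -702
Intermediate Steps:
I = -8 (I = -4 - 4 = -8)
K(J) = 2 - 3*J (K(J) = -3*J + 2 = 2 - 3*J)
Q(l) = -8*l²
(-151 + Q(5))*K(√(-4 + 4)) = (-151 - 8*5²)*(2 - 3*√(-4 + 4)) = (-151 - 8*25)*(2 - 3*√0) = (-151 - 200)*(2 - 3*0) = -351*(2 + 0) = -351*2 = -702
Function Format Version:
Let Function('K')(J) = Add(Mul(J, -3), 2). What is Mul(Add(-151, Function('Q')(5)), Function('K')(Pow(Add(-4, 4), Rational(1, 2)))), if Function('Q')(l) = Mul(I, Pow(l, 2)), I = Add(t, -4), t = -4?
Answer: -702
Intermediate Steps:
I = -8 (I = Add(-4, -4) = -8)
Function('K')(J) = Add(2, Mul(-3, J)) (Function('K')(J) = Add(Mul(-3, J), 2) = Add(2, Mul(-3, J)))
Function('Q')(l) = Mul(-8, Pow(l, 2))
Mul(Add(-151, Function('Q')(5)), Function('K')(Pow(Add(-4, 4), Rational(1, 2)))) = Mul(Add(-151, Mul(-8, Pow(5, 2))), Add(2, Mul(-3, Pow(Add(-4, 4), Rational(1, 2))))) = Mul(Add(-151, Mul(-8, 25)), Add(2, Mul(-3, Pow(0, Rational(1, 2))))) = Mul(Add(-151, -200), Add(2, Mul(-3, 0))) = Mul(-351, Add(2, 0)) = Mul(-351, 2) = -702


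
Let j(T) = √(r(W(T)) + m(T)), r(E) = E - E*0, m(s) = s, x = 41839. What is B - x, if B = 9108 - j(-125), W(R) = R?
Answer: -32731 - 5*I*√10 ≈ -32731.0 - 15.811*I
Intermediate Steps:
r(E) = E (r(E) = E - 1*0 = E + 0 = E)
j(T) = √2*√T (j(T) = √(T + T) = √(2*T) = √2*√T)
B = 9108 - 5*I*√10 (B = 9108 - √2*√(-125) = 9108 - √2*5*I*√5 = 9108 - 5*I*√10 ≈ 9108.0 - 15.811*I)
B - x = (9108 - 5*I*√10) - 1*41839 = (9108 - 5*I*√10) - 41839 = -32731 - 5*I*√10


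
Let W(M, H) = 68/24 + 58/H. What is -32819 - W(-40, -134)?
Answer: -13194203/402 ≈ -32821.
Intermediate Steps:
W(M, H) = 17/6 + 58/H (W(M, H) = 68*(1/24) + 58/H = 17/6 + 58/H)
-32819 - W(-40, -134) = -32819 - (17/6 + 58/(-134)) = -32819 - (17/6 + 58*(-1/134)) = -32819 - (17/6 - 29/67) = -32819 - 1*965/402 = -32819 - 965/402 = -13194203/402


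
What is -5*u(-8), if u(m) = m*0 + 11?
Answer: -55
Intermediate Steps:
u(m) = 11 (u(m) = 0 + 11 = 11)
-5*u(-8) = -5*11 = -55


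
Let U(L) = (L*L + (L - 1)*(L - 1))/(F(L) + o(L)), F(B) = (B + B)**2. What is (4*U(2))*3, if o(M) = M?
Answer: 10/3 ≈ 3.3333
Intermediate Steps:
F(B) = 4*B**2 (F(B) = (2*B)**2 = 4*B**2)
U(L) = (L**2 + (-1 + L)**2)/(L + 4*L**2) (U(L) = (L*L + (L - 1)*(L - 1))/(4*L**2 + L) = (L**2 + (-1 + L)*(-1 + L))/(L + 4*L**2) = (L**2 + (-1 + L)**2)/(L + 4*L**2))
(4*U(2))*3 = (4*((2**2 + (-1 + 2)**2)/(2*(1 + 4*2))))*3 = (4*((4 + 1**2)/(2*(1 + 8))))*3 = (4*((1/2)*(4 + 1)/9))*3 = (4*((1/2)*(1/9)*5))*3 = (4*(5/18))*3 = (10/9)*3 = 10/3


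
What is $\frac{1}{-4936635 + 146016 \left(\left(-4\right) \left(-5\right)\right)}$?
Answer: $- \frac{1}{2016315} \approx -4.9595 \cdot 10^{-7}$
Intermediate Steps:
$\frac{1}{-4936635 + 146016 \left(\left(-4\right) \left(-5\right)\right)} = \frac{1}{-4936635 + 146016 \cdot 20} = \frac{1}{-4936635 + 2920320} = \frac{1}{-2016315} = - \frac{1}{2016315}$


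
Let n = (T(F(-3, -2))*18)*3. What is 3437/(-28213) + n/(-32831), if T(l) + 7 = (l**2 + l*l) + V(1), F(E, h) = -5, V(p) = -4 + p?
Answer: -173780227/926261003 ≈ -0.18761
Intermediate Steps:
T(l) = -10 + 2*l**2 (T(l) = -7 + ((l**2 + l*l) + (-4 + 1)) = -7 + ((l**2 + l**2) - 3) = -7 + (2*l**2 - 3) = -7 + (-3 + 2*l**2) = -10 + 2*l**2)
n = 2160 (n = ((-10 + 2*(-5)**2)*18)*3 = ((-10 + 2*25)*18)*3 = ((-10 + 50)*18)*3 = (40*18)*3 = 720*3 = 2160)
3437/(-28213) + n/(-32831) = 3437/(-28213) + 2160/(-32831) = 3437*(-1/28213) + 2160*(-1/32831) = -3437/28213 - 2160/32831 = -173780227/926261003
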